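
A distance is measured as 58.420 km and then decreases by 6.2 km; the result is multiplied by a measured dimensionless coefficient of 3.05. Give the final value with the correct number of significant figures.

58.420 km − 6.2 km = 52.220 km; the difference is limited to 1 decimal place (3 s.f.).
Carrying full precision, 52.220 × 3.05 = 159.271 km; 3.05 has 3 s.f., so the result keeps min(3, 3) = 3 s.f.
Rounded to 3 significant figures: 159 km.

159 km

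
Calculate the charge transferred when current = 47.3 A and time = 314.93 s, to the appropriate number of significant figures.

charge transferred = 47.3 A × 314.93 s = 14896.189 C.
47.3 has 3 significant figures; 314.93 has 5.
Division/multiplication keeps the fewest: 3 significant figures.
Rounded: 1.49 × 10⁴ C.

1.49 × 10⁴ C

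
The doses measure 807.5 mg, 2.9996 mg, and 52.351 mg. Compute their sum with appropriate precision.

807.5 mg + 2.9996 mg + 52.351 mg = 862.8506 mg.
Addition/subtraction keeps the fewest decimal places: 807.5 → 1 decimal place, 2.9996 → 4 decimal places, 52.351 → 3 decimal places; limit is 1.
Rounded to 1 decimal place: 862.9 mg.

862.9 mg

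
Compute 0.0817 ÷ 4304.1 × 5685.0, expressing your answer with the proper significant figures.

0.0817 ÷ 4304.1 × 5685.0 = 0.107912107061…
Multiplication/division keeps the fewest significant figures: 0.0817 → 3 s.f., 4304.1 → 5 s.f., 5685.0 → 5 s.f.; limit is 3.
Rounded to 3 significant figures: 0.108.

0.108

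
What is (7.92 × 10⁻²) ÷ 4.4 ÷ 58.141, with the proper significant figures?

(7.92 × 10⁻²) ÷ 4.4 ÷ 58.141 = 0.000309592198277…
Multiplication/division keeps the fewest significant figures: 7.92 × 10⁻² → 3 s.f., 4.4 → 2 s.f., 58.141 → 5 s.f.; limit is 2.
Rounded to 2 significant figures: 3.1 × 10⁻⁴.

3.1 × 10⁻⁴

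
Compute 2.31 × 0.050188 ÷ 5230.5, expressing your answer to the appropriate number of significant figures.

2.31 × 0.050188 ÷ 5230.5 = 0.0000221650473186…
Multiplication/division keeps the fewest significant figures: 2.31 → 3 s.f., 0.050188 → 5 s.f., 5230.5 → 5 s.f.; limit is 3.
Rounded to 3 significant figures: 2.22 × 10^-5.

2.22 × 10^-5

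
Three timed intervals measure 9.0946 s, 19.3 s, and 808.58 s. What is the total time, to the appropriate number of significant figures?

837.0 s

9.0946 s + 19.3 s + 808.58 s = 836.9746 s.
Addition/subtraction keeps the fewest decimal places: 9.0946 → 4 decimal places, 19.3 → 1 decimal place, 808.58 → 2 decimal places; limit is 1.
Rounded to 1 decimal place: 837.0 s.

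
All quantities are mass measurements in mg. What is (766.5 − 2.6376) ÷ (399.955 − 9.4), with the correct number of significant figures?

766.5 − 2.6376 = 763.8624, limited to 1 d.p. → 4 s.f.; 399.955 − 9.4 = 390.555, limited to 1 d.p. → 4 s.f.
Carrying full precision, 763.8624 ÷ 390.555 = 1.95583823021…; keep min(4, 4) = 4 s.f.
Rounded to 4 significant figures: 1.956.

1.956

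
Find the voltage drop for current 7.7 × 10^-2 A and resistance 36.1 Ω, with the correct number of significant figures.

2.8 V

voltage drop = 7.7 × 10^-2 A × 36.1 Ω = 2.7797 V.
7.7 × 10^-2 has 2 significant figures; 36.1 has 3.
Division/multiplication keeps the fewest: 2 significant figures.
Rounded: 2.8 V.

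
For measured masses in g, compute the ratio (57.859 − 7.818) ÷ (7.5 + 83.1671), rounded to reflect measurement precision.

57.859 − 7.818 = 50.041, limited to 3 d.p. → 5 s.f.; 7.5 + 83.1671 = 90.6671, limited to 1 d.p. → 3 s.f.
Carrying full precision, 50.041 ÷ 90.6671 = 0.551920156264…; keep min(5, 3) = 3 s.f.
Rounded to 3 significant figures: 0.552.

0.552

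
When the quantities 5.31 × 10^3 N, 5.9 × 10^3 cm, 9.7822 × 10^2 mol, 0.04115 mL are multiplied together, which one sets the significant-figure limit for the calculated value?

5.9 × 10^3 cm

5.31 × 10^3 N → 3 s.f.; 5.9 × 10^3 cm → 2 s.f.; 9.7822 × 10^2 mol → 5 s.f.; 0.04115 mL → 4 s.f.
The fewest is 2 significant figures, from 5.9 × 10^3 cm.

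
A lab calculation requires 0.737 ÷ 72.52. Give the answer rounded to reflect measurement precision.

0.737 ÷ 72.52 = 0.0101627137341…
Multiplication/division keeps the fewest significant figures: 0.737 → 3 s.f., 72.52 → 4 s.f.; limit is 3.
Rounded to 3 significant figures: 0.0102.

0.0102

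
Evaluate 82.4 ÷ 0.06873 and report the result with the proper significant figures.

82.4 ÷ 0.06873 = 1198.89422377…
Multiplication/division keeps the fewest significant figures: 82.4 → 3 s.f., 0.06873 → 4 s.f.; limit is 3.
Rounded to 3 significant figures: 1.20 × 10³.

1.20 × 10³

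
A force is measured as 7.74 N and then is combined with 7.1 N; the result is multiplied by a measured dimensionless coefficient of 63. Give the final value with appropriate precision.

7.74 N + 7.1 N = 14.84 N; the sum is limited to 1 decimal place (3 s.f.).
Carrying full precision, 14.84 × 63 = 934.92 N; 63 has 2 s.f., so the result keeps min(3, 2) = 2 s.f.
Rounded to 2 significant figures: 9.3 × 10^2 N.

9.3 × 10^2 N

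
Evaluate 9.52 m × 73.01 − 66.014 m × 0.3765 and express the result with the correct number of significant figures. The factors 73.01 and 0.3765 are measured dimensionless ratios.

9.52 × 73.01 = 695.0552 → 695 m (3 s.f., last digit at the 10^0 place).
66.014 × 0.3765 = 24.854271 → 24.85 m (4 s.f., last digit at the 10^-2 place).
Difference: 670.200929 m; keep the coarser place, 10^0.
Result: 6.70 × 10^2 m.

6.70 × 10^2 m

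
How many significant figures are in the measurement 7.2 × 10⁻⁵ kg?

7.2 × 10⁻⁵: in scientific notation every digit of the coefficient is significant.

2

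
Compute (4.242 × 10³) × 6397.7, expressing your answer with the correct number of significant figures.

2.714 × 10⁷

(4.242 × 10³) × 6397.7 = 27139043.4
Multiplication/division keeps the fewest significant figures: 4.242 × 10³ → 4 s.f., 6397.7 → 5 s.f.; limit is 4.
Rounded to 4 significant figures: 2.714 × 10⁷.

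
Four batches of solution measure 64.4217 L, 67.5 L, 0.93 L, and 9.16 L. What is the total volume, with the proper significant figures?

64.4217 L + 67.5 L + 0.93 L + 9.16 L = 142.0117 L.
Addition/subtraction keeps the fewest decimal places: 64.4217 → 4 decimal places, 67.5 → 1 decimal place, 0.93 → 2 decimal places, 9.16 → 2 decimal places; limit is 1.
Rounded to 1 decimal place: 142.0 L.

142.0 L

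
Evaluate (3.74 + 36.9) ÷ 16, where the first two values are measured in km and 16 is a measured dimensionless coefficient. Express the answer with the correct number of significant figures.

2.5 km

3.74 km + 36.9 km = 40.64 km; the sum is limited to 1 decimal place (3 s.f.).
Carrying full precision, 40.64 ÷ 16 = 2.54 km; 16 has 2 s.f., so the result keeps min(3, 2) = 2 s.f.
Rounded to 2 significant figures: 2.5 km.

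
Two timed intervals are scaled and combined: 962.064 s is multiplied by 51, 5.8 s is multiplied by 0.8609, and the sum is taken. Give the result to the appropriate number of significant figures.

4.9 × 10⁴ s

962.064 × 51 = 49065.264 → 4.9 × 10⁴ s (2 s.f., last digit at the 10^3 place).
5.8 × 0.8609 = 4.99322 → 5.0 s (2 s.f., last digit at the 10^-1 place).
Sum: 49070.25722 s; keep the coarser place, 10^3.
Result: 4.9 × 10⁴ s.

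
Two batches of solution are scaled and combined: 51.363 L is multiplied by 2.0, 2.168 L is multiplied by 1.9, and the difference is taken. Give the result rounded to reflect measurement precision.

1.0 × 10² L

51.363 × 2.0 = 102.726 → 1.0 × 10² L (2 s.f., last digit at the 10^1 place).
2.168 × 1.9 = 4.1192 → 4.1 L (2 s.f., last digit at the 10^-1 place).
Difference: 98.6068 L; keep the coarser place, 10^1.
Result: 1.0 × 10² L.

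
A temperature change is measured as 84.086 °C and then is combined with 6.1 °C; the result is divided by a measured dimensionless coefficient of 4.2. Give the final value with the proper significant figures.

21 °C

84.086 °C + 6.1 °C = 90.186 °C; the sum is limited to 1 decimal place (3 s.f.).
Carrying full precision, 90.186 ÷ 4.2 = 21.4728571429… °C; 4.2 has 2 s.f., so the result keeps min(3, 2) = 2 s.f.
Rounded to 2 significant figures: 21 °C.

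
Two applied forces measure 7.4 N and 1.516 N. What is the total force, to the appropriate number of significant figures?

8.9 N

7.4 N + 1.516 N = 8.916 N.
Addition/subtraction keeps the fewest decimal places: 7.4 → 1 decimal place, 1.516 → 3 decimal places; limit is 1.
Rounded to 1 decimal place: 8.9 N.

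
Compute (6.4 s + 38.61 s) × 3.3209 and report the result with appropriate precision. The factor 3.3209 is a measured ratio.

1.49 × 10^2 s

6.4 s + 38.61 s = 45.01 s; the sum is limited to 1 decimal place (3 s.f.).
Carrying full precision, 45.01 × 3.3209 = 149.473709 s; 3.3209 has 5 s.f., so the result keeps min(3, 5) = 3 s.f.
Rounded to 3 significant figures: 1.49 × 10^2 s.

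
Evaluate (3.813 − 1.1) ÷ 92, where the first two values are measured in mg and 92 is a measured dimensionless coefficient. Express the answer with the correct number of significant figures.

3.813 mg − 1.1 mg = 2.713 mg; the difference is limited to 1 decimal place (2 s.f.).
Carrying full precision, 2.713 ÷ 92 = 0.0294891304348… mg; 92 has 2 s.f., so the result keeps min(2, 2) = 2 s.f.
Rounded to 2 significant figures: 0.029 mg.

0.029 mg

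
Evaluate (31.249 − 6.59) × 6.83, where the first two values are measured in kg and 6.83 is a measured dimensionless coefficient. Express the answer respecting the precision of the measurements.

31.249 kg − 6.59 kg = 24.659 kg; the difference is limited to 2 decimal places (4 s.f.).
Carrying full precision, 24.659 × 6.83 = 168.42097 kg; 6.83 has 3 s.f., so the result keeps min(4, 3) = 3 s.f.
Rounded to 3 significant figures: 168 kg.

168 kg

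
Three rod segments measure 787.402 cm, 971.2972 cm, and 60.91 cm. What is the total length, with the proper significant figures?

787.402 cm + 971.2972 cm + 60.91 cm = 1819.6092 cm.
Addition/subtraction keeps the fewest decimal places: 787.402 → 3 decimal places, 971.2972 → 4 decimal places, 60.91 → 2 decimal places; limit is 2.
Rounded to 2 decimal places: 1819.61 cm.

1819.61 cm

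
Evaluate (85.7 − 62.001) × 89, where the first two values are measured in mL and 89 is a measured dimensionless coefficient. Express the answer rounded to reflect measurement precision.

85.7 mL − 62.001 mL = 23.699 mL; the difference is limited to 1 decimal place (3 s.f.).
Carrying full precision, 23.699 × 89 = 2109.211 mL; 89 has 2 s.f., so the result keeps min(3, 2) = 2 s.f.
Rounded to 2 significant figures: 2.1 × 10³ mL.

2.1 × 10³ mL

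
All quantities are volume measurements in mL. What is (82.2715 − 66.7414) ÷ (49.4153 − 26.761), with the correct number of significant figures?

0.68553

82.2715 − 66.7414 = 15.5301, limited to 4 d.p. → 6 s.f.; 49.4153 − 26.761 = 22.6543, limited to 3 d.p. → 5 s.f.
Carrying full precision, 15.5301 ÷ 22.6543 = 0.685525485228…; keep min(6, 5) = 5 s.f.
Rounded to 5 significant figures: 0.68553.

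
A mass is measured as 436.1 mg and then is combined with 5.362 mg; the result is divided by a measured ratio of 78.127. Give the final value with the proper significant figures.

436.1 mg + 5.362 mg = 441.462 mg; the sum is limited to 1 decimal place (4 s.f.).
Carrying full precision, 441.462 ÷ 78.127 = 5.65056894543… mg; 78.127 has 5 s.f., so the result keeps min(4, 5) = 4 s.f.
Rounded to 4 significant figures: 5.651 mg.

5.651 mg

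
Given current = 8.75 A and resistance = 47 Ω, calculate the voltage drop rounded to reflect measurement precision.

4.1 × 10^2 V

voltage drop = 8.75 A × 47 Ω = 411.25 V.
8.75 has 3 significant figures; 47 has 2.
Division/multiplication keeps the fewest: 2 significant figures.
Rounded: 4.1 × 10^2 V.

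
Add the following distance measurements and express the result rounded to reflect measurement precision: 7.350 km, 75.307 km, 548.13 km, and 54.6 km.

7.350 km + 75.307 km + 548.13 km + 54.6 km = 685.387 km.
Addition/subtraction keeps the fewest decimal places: 7.350 → 3 decimal places, 75.307 → 3 decimal places, 548.13 → 2 decimal places, 54.6 → 1 decimal place; limit is 1.
Rounded to 1 decimal place: 685.4 km.

685.4 km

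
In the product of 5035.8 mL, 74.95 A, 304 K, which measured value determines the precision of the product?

304 K

5035.8 mL → 5 s.f.; 74.95 A → 4 s.f.; 304 K → 3 s.f.
The fewest is 3 significant figures, from 304 K.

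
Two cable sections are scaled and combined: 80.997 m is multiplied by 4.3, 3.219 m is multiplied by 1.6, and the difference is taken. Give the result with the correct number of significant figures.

80.997 × 4.3 = 348.2871 → 3.5 × 10^2 m (2 s.f., last digit at the 10^1 place).
3.219 × 1.6 = 5.1504 → 5.2 m (2 s.f., last digit at the 10^-1 place).
Difference: 343.1367 m; keep the coarser place, 10^1.
Result: 3.4 × 10^2 m.

3.4 × 10^2 m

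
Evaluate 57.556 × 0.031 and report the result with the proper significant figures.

57.556 × 0.031 = 1.784236
Multiplication/division keeps the fewest significant figures: 57.556 → 5 s.f., 0.031 → 2 s.f.; limit is 2.
Rounded to 2 significant figures: 1.8.

1.8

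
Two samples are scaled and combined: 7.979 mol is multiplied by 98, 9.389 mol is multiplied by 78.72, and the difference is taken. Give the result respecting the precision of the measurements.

7.979 × 98 = 781.942 → 7.8 × 10² mol (2 s.f., last digit at the 10^1 place).
9.389 × 78.72 = 739.10208 → 739.1 mol (4 s.f., last digit at the 10^-1 place).
Difference: 42.83992 mol; keep the coarser place, 10^1.
Result: 4 × 10¹ mol.

4 × 10¹ mol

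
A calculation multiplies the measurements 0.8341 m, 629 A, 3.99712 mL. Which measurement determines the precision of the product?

0.8341 m → 4 s.f.; 629 A → 3 s.f.; 3.99712 mL → 6 s.f.
The fewest is 3 significant figures, from 629 A.

629 A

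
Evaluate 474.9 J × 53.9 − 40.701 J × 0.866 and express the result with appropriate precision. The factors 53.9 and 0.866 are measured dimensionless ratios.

2.56 × 10⁴ J

474.9 × 53.9 = 25597.11 → 2.56 × 10⁴ J (3 s.f., last digit at the 10^2 place).
40.701 × 0.866 = 35.247066 → 35.2 J (3 s.f., last digit at the 10^-1 place).
Difference: 25561.862934 J; keep the coarser place, 10^2.
Result: 2.56 × 10⁴ J.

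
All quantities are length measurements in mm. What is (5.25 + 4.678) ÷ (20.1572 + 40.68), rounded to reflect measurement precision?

5.25 + 4.678 = 9.928, limited to 2 d.p. → 3 s.f.; 20.1572 + 40.68 = 60.8372, limited to 2 d.p. → 4 s.f.
Carrying full precision, 9.928 ÷ 60.8372 = 0.163189627399…; keep min(3, 4) = 3 s.f.
Rounded to 3 significant figures: 0.163.

0.163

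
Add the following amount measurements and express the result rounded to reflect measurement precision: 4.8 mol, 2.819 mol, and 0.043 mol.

7.7 mol

4.8 mol + 2.819 mol + 0.043 mol = 7.662 mol.
Addition/subtraction keeps the fewest decimal places: 4.8 → 1 decimal place, 2.819 → 3 decimal places, 0.043 → 3 decimal places; limit is 1.
Rounded to 1 decimal place: 7.7 mol.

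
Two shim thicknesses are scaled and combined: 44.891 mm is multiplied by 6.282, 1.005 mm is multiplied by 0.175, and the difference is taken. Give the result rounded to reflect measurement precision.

44.891 × 6.282 = 282.005262 → 282.0 mm (4 s.f., last digit at the 10^-1 place).
1.005 × 0.175 = 0.175875 → 0.176 mm (3 s.f., last digit at the 10^-3 place).
Difference: 281.829387 mm; keep the coarser place, 10^-1.
Result: 2.818 × 10^2 mm.

2.818 × 10^2 mm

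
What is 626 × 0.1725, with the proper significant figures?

108

626 × 0.1725 = 107.985
Multiplication/division keeps the fewest significant figures: 626 → 3 s.f., 0.1725 → 4 s.f.; limit is 3.
Rounded to 3 significant figures: 108.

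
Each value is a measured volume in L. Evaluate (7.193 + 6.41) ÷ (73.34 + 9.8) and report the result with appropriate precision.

0.164

7.193 + 6.41 = 13.603, limited to 2 d.p. → 4 s.f.; 73.34 + 9.8 = 83.14, limited to 1 d.p. → 3 s.f.
Carrying full precision, 13.603 ÷ 83.14 = 0.163615588165…; keep min(4, 3) = 3 s.f.
Rounded to 3 significant figures: 0.164.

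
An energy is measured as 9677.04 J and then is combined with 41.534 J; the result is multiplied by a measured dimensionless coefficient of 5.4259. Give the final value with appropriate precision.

9677.04 J + 41.534 J = 9718.574 J; the sum is limited to 2 decimal places (6 s.f.).
Carrying full precision, 9718.574 × 5.4259 = 52732.0106666 J; 5.4259 has 5 s.f., so the result keeps min(6, 5) = 5 s.f.
Rounded to 5 significant figures: 52732 J.

52732 J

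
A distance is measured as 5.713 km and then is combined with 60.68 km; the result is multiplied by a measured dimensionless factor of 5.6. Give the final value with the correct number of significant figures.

3.7 × 10^2 km

5.713 km + 60.68 km = 66.393 km; the sum is limited to 2 decimal places (4 s.f.).
Carrying full precision, 66.393 × 5.6 = 371.8008 km; 5.6 has 2 s.f., so the result keeps min(4, 2) = 2 s.f.
Rounded to 2 significant figures: 3.7 × 10^2 km.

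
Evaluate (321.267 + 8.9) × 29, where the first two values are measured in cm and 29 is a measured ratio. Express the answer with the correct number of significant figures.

9.6 × 10^3 cm

321.267 cm + 8.9 cm = 330.167 cm; the sum is limited to 1 decimal place (4 s.f.).
Carrying full precision, 330.167 × 29 = 9574.843 cm; 29 has 2 s.f., so the result keeps min(4, 2) = 2 s.f.
Rounded to 2 significant figures: 9.6 × 10^3 cm.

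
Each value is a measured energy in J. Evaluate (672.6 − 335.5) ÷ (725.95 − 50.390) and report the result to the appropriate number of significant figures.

672.6 − 335.5 = 337.1, limited to 1 d.p. → 4 s.f.; 725.95 − 50.390 = 675.560, limited to 2 d.p. → 5 s.f.
Carrying full precision, 337.1 ÷ 675.560 = 0.498993427675…; keep min(4, 5) = 4 s.f.
Rounded to 4 significant figures: 0.4990.

0.4990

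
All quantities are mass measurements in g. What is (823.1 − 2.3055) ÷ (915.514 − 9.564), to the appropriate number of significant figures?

823.1 − 2.3055 = 820.7945, limited to 1 d.p. → 4 s.f.; 915.514 − 9.564 = 905.950, limited to 3 d.p. → 6 s.f.
Carrying full precision, 820.7945 ÷ 905.950 = 0.906004194492…; keep min(4, 6) = 4 s.f.
Rounded to 4 significant figures: 0.9060.

0.9060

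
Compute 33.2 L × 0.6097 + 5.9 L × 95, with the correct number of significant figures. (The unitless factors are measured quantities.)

33.2 × 0.6097 = 20.24204 → 20.2 L (3 s.f., last digit at the 10^-1 place).
5.9 × 95 = 560.5 → 5.6 × 10² L (2 s.f., last digit at the 10^1 place).
Sum: 580.74204 L; keep the coarser place, 10^1.
Result: 5.8 × 10² L.

5.8 × 10² L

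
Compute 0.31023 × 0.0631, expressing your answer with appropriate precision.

0.31023 × 0.0631 = 0.019575513
Multiplication/division keeps the fewest significant figures: 0.31023 → 5 s.f., 0.0631 → 3 s.f.; limit is 3.
Rounded to 3 significant figures: 0.0196.

0.0196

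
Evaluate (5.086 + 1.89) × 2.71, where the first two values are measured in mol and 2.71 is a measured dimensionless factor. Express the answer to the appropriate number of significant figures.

5.086 mol + 1.89 mol = 6.976 mol; the sum is limited to 2 decimal places (3 s.f.).
Carrying full precision, 6.976 × 2.71 = 18.90496 mol; 2.71 has 3 s.f., so the result keeps min(3, 3) = 3 s.f.
Rounded to 3 significant figures: 18.9 mol.

18.9 mol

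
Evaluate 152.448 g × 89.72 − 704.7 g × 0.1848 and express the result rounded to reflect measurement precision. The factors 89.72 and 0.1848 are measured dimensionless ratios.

152.448 × 89.72 = 13677.63456 → 1.368 × 10^4 g (4 s.f., last digit at the 10^1 place).
704.7 × 0.1848 = 130.22856 → 130.2 g (4 s.f., last digit at the 10^-1 place).
Difference: 13547.406 g; keep the coarser place, 10^1.
Result: 1.355 × 10^4 g.

1.355 × 10^4 g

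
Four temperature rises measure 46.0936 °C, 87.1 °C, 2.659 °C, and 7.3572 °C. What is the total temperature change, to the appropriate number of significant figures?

1.432 × 10² °C

46.0936 °C + 87.1 °C + 2.659 °C + 7.3572 °C = 143.2098 °C.
Addition/subtraction keeps the fewest decimal places: 46.0936 → 4 decimal places, 87.1 → 1 decimal place, 2.659 → 3 decimal places, 7.3572 → 4 decimal places; limit is 1.
Rounded to 1 decimal place: 1.432 × 10² °C.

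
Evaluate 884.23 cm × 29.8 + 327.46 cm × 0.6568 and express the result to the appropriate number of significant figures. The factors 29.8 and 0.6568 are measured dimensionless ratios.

884.23 × 29.8 = 26350.054 → 2.64 × 10⁴ cm (3 s.f., last digit at the 10^2 place).
327.46 × 0.6568 = 215.075728 → 215.1 cm (4 s.f., last digit at the 10^-1 place).
Sum: 26565.129728 cm; keep the coarser place, 10^2.
Result: 2.66 × 10⁴ cm.

2.66 × 10⁴ cm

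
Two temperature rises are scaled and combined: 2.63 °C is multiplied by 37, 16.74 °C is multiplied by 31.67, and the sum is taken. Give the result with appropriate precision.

627 °C

2.63 × 37 = 97.31 → 97 °C (2 s.f., last digit at the 10^0 place).
16.74 × 31.67 = 530.1558 → 530.2 °C (4 s.f., last digit at the 10^-1 place).
Sum: 627.4658 °C; keep the coarser place, 10^0.
Result: 627 °C.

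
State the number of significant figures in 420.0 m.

420.0: trailing zeros after a decimal point are significant.

4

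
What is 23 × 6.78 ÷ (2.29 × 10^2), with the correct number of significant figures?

23 × 6.78 ÷ (2.29 × 10^2) = 0.68096069869…
Multiplication/division keeps the fewest significant figures: 23 → 2 s.f., 6.78 → 3 s.f., 2.29 × 10^2 → 3 s.f.; limit is 2.
Rounded to 2 significant figures: 0.68.

0.68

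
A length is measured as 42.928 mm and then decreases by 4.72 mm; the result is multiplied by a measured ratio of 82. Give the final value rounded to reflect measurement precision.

42.928 mm − 4.72 mm = 38.208 mm; the difference is limited to 2 decimal places (4 s.f.).
Carrying full precision, 38.208 × 82 = 3133.056 mm; 82 has 2 s.f., so the result keeps min(4, 2) = 2 s.f.
Rounded to 2 significant figures: 3.1 × 10³ mm.

3.1 × 10³ mm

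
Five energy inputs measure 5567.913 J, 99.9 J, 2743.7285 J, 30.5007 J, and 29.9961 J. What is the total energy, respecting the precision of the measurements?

8472.0 J

5567.913 J + 99.9 J + 2743.7285 J + 30.5007 J + 29.9961 J = 8472.0383 J.
Addition/subtraction keeps the fewest decimal places: 5567.913 → 3 decimal places, 99.9 → 1 decimal place, 2743.7285 → 4 decimal places, 30.5007 → 4 decimal places, 29.9961 → 4 decimal places; limit is 1.
Rounded to 1 decimal place: 8472.0 J.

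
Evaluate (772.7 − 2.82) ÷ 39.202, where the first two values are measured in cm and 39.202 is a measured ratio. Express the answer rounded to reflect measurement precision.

19.64 cm

772.7 cm − 2.82 cm = 769.88 cm; the difference is limited to 1 decimal place (4 s.f.).
Carrying full precision, 769.88 ÷ 39.202 = 19.6387939391… cm; 39.202 has 5 s.f., so the result keeps min(4, 5) = 4 s.f.
Rounded to 4 significant figures: 19.64 cm.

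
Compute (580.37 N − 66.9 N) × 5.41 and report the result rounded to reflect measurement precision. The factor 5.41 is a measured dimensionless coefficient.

2.78 × 10³ N

580.37 N − 66.9 N = 513.47 N; the difference is limited to 1 decimal place (4 s.f.).
Carrying full precision, 513.47 × 5.41 = 2777.8727 N; 5.41 has 3 s.f., so the result keeps min(4, 3) = 3 s.f.
Rounded to 3 significant figures: 2.78 × 10³ N.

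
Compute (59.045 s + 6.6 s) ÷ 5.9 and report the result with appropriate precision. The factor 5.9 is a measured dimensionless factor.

11 s

59.045 s + 6.6 s = 65.645 s; the sum is limited to 1 decimal place (3 s.f.).
Carrying full precision, 65.645 ÷ 5.9 = 11.1262711864… s; 5.9 has 2 s.f., so the result keeps min(3, 2) = 2 s.f.
Rounded to 2 significant figures: 11 s.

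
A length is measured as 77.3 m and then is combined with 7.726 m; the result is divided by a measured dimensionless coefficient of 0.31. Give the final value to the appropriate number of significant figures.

77.3 m + 7.726 m = 85.026 m; the sum is limited to 1 decimal place (3 s.f.).
Carrying full precision, 85.026 ÷ 0.31 = 274.277419355… m; 0.31 has 2 s.f., so the result keeps min(3, 2) = 2 s.f.
Rounded to 2 significant figures: 2.7 × 10² m.

2.7 × 10² m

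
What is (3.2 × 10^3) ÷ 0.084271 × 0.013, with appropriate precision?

(3.2 × 10^3) ÷ 0.084271 × 0.013 = 493.645500825…
Multiplication/division keeps the fewest significant figures: 3.2 × 10^3 → 2 s.f., 0.084271 → 5 s.f., 0.013 → 2 s.f.; limit is 2.
Rounded to 2 significant figures: 4.9 × 10^2.

4.9 × 10^2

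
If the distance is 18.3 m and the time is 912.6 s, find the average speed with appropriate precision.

0.0201 m/s

average speed = 18.3 m ÷ 912.6 s = 0.0200525969757… m/s.
18.3 has 3 significant figures; 912.6 has 4.
Division/multiplication keeps the fewest: 3 significant figures.
Rounded: 0.0201 m/s.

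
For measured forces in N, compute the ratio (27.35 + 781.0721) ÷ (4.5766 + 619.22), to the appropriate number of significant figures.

27.35 + 781.0721 = 808.4221, limited to 2 d.p. → 5 s.f.; 4.5766 + 619.22 = 623.7966, limited to 2 d.p. → 5 s.f.
Carrying full precision, 808.4221 ÷ 623.7966 = 1.29597067377…; keep min(5, 5) = 5 s.f.
Rounded to 5 significant figures: 1.2960.

1.2960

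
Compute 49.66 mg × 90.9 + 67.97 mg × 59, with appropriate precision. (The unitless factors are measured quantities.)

8.5 × 10³ mg

49.66 × 90.9 = 4514.094 → 4.51 × 10³ mg (3 s.f., last digit at the 10^1 place).
67.97 × 59 = 4010.23 → 4.0 × 10³ mg (2 s.f., last digit at the 10^2 place).
Sum: 8524.324 mg; keep the coarser place, 10^2.
Result: 8.5 × 10³ mg.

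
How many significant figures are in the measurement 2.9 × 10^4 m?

2

2.9 × 10^4: in scientific notation every digit of the coefficient is significant.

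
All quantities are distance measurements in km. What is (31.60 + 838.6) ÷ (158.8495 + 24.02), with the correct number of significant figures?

4.759

31.60 + 838.6 = 870.20, limited to 1 d.p. → 4 s.f.; 158.8495 + 24.02 = 182.8695, limited to 2 d.p. → 5 s.f.
Carrying full precision, 870.20 ÷ 182.8695 = 4.75858467377…; keep min(4, 5) = 4 s.f.
Rounded to 4 significant figures: 4.759.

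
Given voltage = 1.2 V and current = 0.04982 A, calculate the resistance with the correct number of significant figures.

resistance = 1.2 V ÷ 0.04982 A = 24.0867121638… Ω.
1.2 has 2 significant figures; 0.04982 has 4.
Division/multiplication keeps the fewest: 2 significant figures.
Rounded: 24 Ω.

24 Ω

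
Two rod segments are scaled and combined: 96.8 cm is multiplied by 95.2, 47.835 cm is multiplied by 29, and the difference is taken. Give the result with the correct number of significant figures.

7.8 × 10^3 cm

96.8 × 95.2 = 9215.36 → 9.22 × 10^3 cm (3 s.f., last digit at the 10^1 place).
47.835 × 29 = 1387.215 → 1.4 × 10^3 cm (2 s.f., last digit at the 10^2 place).
Difference: 7828.145 cm; keep the coarser place, 10^2.
Result: 7.8 × 10^3 cm.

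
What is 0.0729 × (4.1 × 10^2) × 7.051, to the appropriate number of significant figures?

2.1 × 10^2

0.0729 × (4.1 × 10^2) × 7.051 = 210.747339
Multiplication/division keeps the fewest significant figures: 0.0729 → 3 s.f., 4.1 × 10^2 → 2 s.f., 7.051 → 4 s.f.; limit is 2.
Rounded to 2 significant figures: 2.1 × 10^2.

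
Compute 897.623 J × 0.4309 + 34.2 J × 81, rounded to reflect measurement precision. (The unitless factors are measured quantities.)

897.623 × 0.4309 = 386.7857507 → 386.8 J (4 s.f., last digit at the 10^-1 place).
34.2 × 81 = 2770.2 → 2.8 × 10³ J (2 s.f., last digit at the 10^2 place).
Sum: 3156.9857507 J; keep the coarser place, 10^2.
Result: 3.2 × 10³ J.

3.2 × 10³ J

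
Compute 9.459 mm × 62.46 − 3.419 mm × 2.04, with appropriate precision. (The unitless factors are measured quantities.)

9.459 × 62.46 = 590.80914 → 590.8 mm (4 s.f., last digit at the 10^-1 place).
3.419 × 2.04 = 6.97476 → 6.97 mm (3 s.f., last digit at the 10^-2 place).
Difference: 583.83438 mm; keep the coarser place, 10^-1.
Result: 583.8 mm.

583.8 mm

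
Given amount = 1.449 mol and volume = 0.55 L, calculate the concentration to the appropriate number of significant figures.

concentration = 1.449 mol ÷ 0.55 L = 2.63454545455… mol/L.
1.449 has 4 significant figures; 0.55 has 2.
Division/multiplication keeps the fewest: 2 significant figures.
Rounded: 2.6 mol/L.

2.6 mol/L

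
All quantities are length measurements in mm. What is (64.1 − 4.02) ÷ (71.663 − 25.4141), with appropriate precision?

64.1 − 4.02 = 60.08, limited to 1 d.p. → 3 s.f.; 71.663 − 25.4141 = 46.2489, limited to 3 d.p. → 5 s.f.
Carrying full precision, 60.08 ÷ 46.2489 = 1.29905792354…; keep min(3, 5) = 3 s.f.
Rounded to 3 significant figures: 1.30.

1.30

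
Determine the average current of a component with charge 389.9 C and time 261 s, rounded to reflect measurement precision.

average current = 389.9 C ÷ 261 s = 1.4938697318… A.
389.9 has 4 significant figures; 261 has 3.
Division/multiplication keeps the fewest: 3 significant figures.
Rounded: 1.49 A.

1.49 A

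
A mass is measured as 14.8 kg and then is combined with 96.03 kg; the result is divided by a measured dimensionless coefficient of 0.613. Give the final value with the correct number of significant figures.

181 kg

14.8 kg + 96.03 kg = 110.83 kg; the sum is limited to 1 decimal place (4 s.f.).
Carrying full precision, 110.83 ÷ 0.613 = 180.799347471… kg; 0.613 has 3 s.f., so the result keeps min(4, 3) = 3 s.f.
Rounded to 3 significant figures: 181 kg.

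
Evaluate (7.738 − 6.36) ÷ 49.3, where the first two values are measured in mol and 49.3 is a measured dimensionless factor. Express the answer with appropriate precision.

0.0280 mol

7.738 mol − 6.36 mol = 1.378 mol; the difference is limited to 2 decimal places (3 s.f.).
Carrying full precision, 1.378 ÷ 49.3 = 0.0279513184584… mol; 49.3 has 3 s.f., so the result keeps min(3, 3) = 3 s.f.
Rounded to 3 significant figures: 0.0280 mol.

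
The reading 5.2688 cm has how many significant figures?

5

5.2688: every digit is nonzero and significant.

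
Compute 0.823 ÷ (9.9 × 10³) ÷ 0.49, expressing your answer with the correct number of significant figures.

1.7 × 10⁻⁴

0.823 ÷ (9.9 × 10³) ÷ 0.49 = 0.000169655741084…
Multiplication/division keeps the fewest significant figures: 0.823 → 3 s.f., 9.9 × 10³ → 2 s.f., 0.49 → 2 s.f.; limit is 2.
Rounded to 2 significant figures: 1.7 × 10⁻⁴.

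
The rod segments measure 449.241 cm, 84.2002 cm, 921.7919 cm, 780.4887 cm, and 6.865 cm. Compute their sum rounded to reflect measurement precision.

449.241 cm + 84.2002 cm + 921.7919 cm + 780.4887 cm + 6.865 cm = 2242.5868 cm.
Addition/subtraction keeps the fewest decimal places: 449.241 → 3 decimal places, 84.2002 → 4 decimal places, 921.7919 → 4 decimal places, 780.4887 → 4 decimal places, 6.865 → 3 decimal places; limit is 3.
Rounded to 3 decimal places: 2242.587 cm.

2242.587 cm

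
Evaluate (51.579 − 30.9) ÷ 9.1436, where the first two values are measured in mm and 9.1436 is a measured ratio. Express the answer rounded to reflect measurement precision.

2.26 mm

51.579 mm − 30.9 mm = 20.679 mm; the difference is limited to 1 decimal place (3 s.f.).
Carrying full precision, 20.679 ÷ 9.1436 = 2.26158187147… mm; 9.1436 has 5 s.f., so the result keeps min(3, 5) = 3 s.f.
Rounded to 3 significant figures: 2.26 mm.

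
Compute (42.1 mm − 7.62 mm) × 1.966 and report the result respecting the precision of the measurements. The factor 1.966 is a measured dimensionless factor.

67.8 mm

42.1 mm − 7.62 mm = 34.48 mm; the difference is limited to 1 decimal place (3 s.f.).
Carrying full precision, 34.48 × 1.966 = 67.78768 mm; 1.966 has 4 s.f., so the result keeps min(3, 4) = 3 s.f.
Rounded to 3 significant figures: 67.8 mm.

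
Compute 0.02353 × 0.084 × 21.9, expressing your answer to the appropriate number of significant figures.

0.043

0.02353 × 0.084 × 21.9 = 0.043285788
Multiplication/division keeps the fewest significant figures: 0.02353 → 4 s.f., 0.084 → 2 s.f., 21.9 → 3 s.f.; limit is 2.
Rounded to 2 significant figures: 0.043.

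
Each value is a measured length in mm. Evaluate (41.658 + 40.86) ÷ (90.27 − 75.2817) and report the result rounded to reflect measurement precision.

5.505

41.658 + 40.86 = 82.518, limited to 2 d.p. → 4 s.f.; 90.27 − 75.2817 = 14.9883, limited to 2 d.p. → 4 s.f.
Carrying full precision, 82.518 ÷ 14.9883 = 5.50549428554…; keep min(4, 4) = 4 s.f.
Rounded to 4 significant figures: 5.505.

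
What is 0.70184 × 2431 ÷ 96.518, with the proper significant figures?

0.70184 × 2431 ÷ 96.518 = 17.677252326…
Multiplication/division keeps the fewest significant figures: 0.70184 → 5 s.f., 2431 → 4 s.f., 96.518 → 5 s.f.; limit is 4.
Rounded to 4 significant figures: 17.68.

17.68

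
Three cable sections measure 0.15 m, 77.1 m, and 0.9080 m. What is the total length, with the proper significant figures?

0.15 m + 77.1 m + 0.9080 m = 78.1580 m.
Addition/subtraction keeps the fewest decimal places: 0.15 → 2 decimal places, 77.1 → 1 decimal place, 0.9080 → 4 decimal places; limit is 1.
Rounded to 1 decimal place: 78.2 m.

78.2 m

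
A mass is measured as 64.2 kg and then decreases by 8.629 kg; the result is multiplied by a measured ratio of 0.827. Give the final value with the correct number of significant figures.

46.0 kg

64.2 kg − 8.629 kg = 55.571 kg; the difference is limited to 1 decimal place (3 s.f.).
Carrying full precision, 55.571 × 0.827 = 45.957217 kg; 0.827 has 3 s.f., so the result keeps min(3, 3) = 3 s.f.
Rounded to 3 significant figures: 46.0 kg.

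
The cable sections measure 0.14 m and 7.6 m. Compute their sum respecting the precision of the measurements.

7.7 m

0.14 m + 7.6 m = 7.74 m.
Addition/subtraction keeps the fewest decimal places: 0.14 → 2 decimal places, 7.6 → 1 decimal place; limit is 1.
Rounded to 1 decimal place: 7.7 m.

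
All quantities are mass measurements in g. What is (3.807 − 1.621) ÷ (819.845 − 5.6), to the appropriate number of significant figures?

3.807 − 1.621 = 2.186, limited to 3 d.p. → 4 s.f.; 819.845 − 5.6 = 814.245, limited to 1 d.p. → 4 s.f.
Carrying full precision, 2.186 ÷ 814.245 = 0.00268469563829…; keep min(4, 4) = 4 s.f.
Rounded to 4 significant figures: 0.002685.

0.002685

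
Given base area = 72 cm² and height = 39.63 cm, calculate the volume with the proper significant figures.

volume = 72 cm² × 39.63 cm = 2853.36 cm³.
72 has 2 significant figures; 39.63 has 4.
Division/multiplication keeps the fewest: 2 significant figures.
Rounded: 2.9 × 10³ cm³.

2.9 × 10³ cm³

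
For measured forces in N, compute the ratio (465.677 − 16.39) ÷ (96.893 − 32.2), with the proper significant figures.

6.94

465.677 − 16.39 = 449.287, limited to 2 d.p. → 5 s.f.; 96.893 − 32.2 = 64.693, limited to 1 d.p. → 3 s.f.
Carrying full precision, 449.287 ÷ 64.693 = 6.94490903189…; keep min(5, 3) = 3 s.f.
Rounded to 3 significant figures: 6.94.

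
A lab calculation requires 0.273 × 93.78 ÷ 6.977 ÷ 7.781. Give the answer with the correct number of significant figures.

0.472

0.273 × 93.78 ÷ 6.977 ÷ 7.781 = 0.471594506171…
Multiplication/division keeps the fewest significant figures: 0.273 → 3 s.f., 93.78 → 4 s.f., 6.977 → 4 s.f., 7.781 → 4 s.f.; limit is 3.
Rounded to 3 significant figures: 0.472.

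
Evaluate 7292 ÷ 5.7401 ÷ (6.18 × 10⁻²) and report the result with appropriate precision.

7292 ÷ 5.7401 ÷ (6.18 × 10⁻²) = 20556.0055588…
Multiplication/division keeps the fewest significant figures: 7292 → 4 s.f., 5.7401 → 5 s.f., 6.18 × 10⁻² → 3 s.f.; limit is 3.
Rounded to 3 significant figures: 2.06 × 10⁴.

2.06 × 10⁴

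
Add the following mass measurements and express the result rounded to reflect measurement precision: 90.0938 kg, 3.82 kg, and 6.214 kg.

100.13 kg

90.0938 kg + 3.82 kg + 6.214 kg = 100.1278 kg.
Addition/subtraction keeps the fewest decimal places: 90.0938 → 4 decimal places, 3.82 → 2 decimal places, 6.214 → 3 decimal places; limit is 2.
Rounded to 2 decimal places: 100.13 kg.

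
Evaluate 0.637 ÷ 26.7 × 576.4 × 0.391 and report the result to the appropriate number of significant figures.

5.38

0.637 ÷ 26.7 × 576.4 × 0.391 = 5.37686212734…
Multiplication/division keeps the fewest significant figures: 0.637 → 3 s.f., 26.7 → 3 s.f., 576.4 → 4 s.f., 0.391 → 3 s.f.; limit is 3.
Rounded to 3 significant figures: 5.38.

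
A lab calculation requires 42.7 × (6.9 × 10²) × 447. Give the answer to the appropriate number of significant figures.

42.7 × (6.9 × 10²) × 447 = 13169961
Multiplication/division keeps the fewest significant figures: 42.7 → 3 s.f., 6.9 × 10² → 2 s.f., 447 → 3 s.f.; limit is 2.
Rounded to 2 significant figures: 1.3 × 10⁷.

1.3 × 10⁷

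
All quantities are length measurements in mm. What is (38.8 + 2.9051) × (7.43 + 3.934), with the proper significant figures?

474 mm²

38.8 + 2.9051 = 41.7051, limited to 1 d.p. → 3 s.f.; 7.43 + 3.934 = 11.364, limited to 2 d.p. → 4 s.f.
Carrying full precision, 41.7051 × 11.364 = 473.9367564; keep min(3, 4) = 3 s.f.
Rounded to 3 significant figures: 474 mm².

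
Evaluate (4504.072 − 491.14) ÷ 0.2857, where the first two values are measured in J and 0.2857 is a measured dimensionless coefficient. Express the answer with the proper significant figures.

1.405 × 10^4 J

4504.072 J − 491.14 J = 4012.932 J; the difference is limited to 2 decimal places (6 s.f.).
Carrying full precision, 4012.932 ÷ 0.2857 = 14045.9642982… J; 0.2857 has 4 s.f., so the result keeps min(6, 4) = 4 s.f.
Rounded to 4 significant figures: 1.405 × 10^4 J.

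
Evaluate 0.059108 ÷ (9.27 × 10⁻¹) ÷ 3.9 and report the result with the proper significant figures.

0.059108 ÷ (9.27 × 10⁻¹) ÷ 3.9 = 0.0163494039222…
Multiplication/division keeps the fewest significant figures: 0.059108 → 5 s.f., 9.27 × 10⁻¹ → 3 s.f., 3.9 → 2 s.f.; limit is 2.
Rounded to 2 significant figures: 0.016.

0.016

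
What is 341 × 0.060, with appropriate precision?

341 × 0.060 = 20.46
Multiplication/division keeps the fewest significant figures: 341 → 3 s.f., 0.060 → 2 s.f.; limit is 2.
Rounded to 2 significant figures: 2.0 × 10^1.

2.0 × 10^1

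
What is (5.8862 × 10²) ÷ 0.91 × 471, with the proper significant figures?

3.0 × 10⁵

(5.8862 × 10²) ÷ 0.91 × 471 = 304659.362637…
Multiplication/division keeps the fewest significant figures: 5.8862 × 10² → 5 s.f., 0.91 → 2 s.f., 471 → 3 s.f.; limit is 2.
Rounded to 2 significant figures: 3.0 × 10⁵.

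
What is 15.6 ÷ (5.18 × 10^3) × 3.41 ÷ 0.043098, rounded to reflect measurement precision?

0.238

15.6 ÷ (5.18 × 10^3) × 3.41 ÷ 0.043098 = 0.238282474117…
Multiplication/division keeps the fewest significant figures: 15.6 → 3 s.f., 5.18 × 10^3 → 3 s.f., 3.41 → 3 s.f., 0.043098 → 5 s.f.; limit is 3.
Rounded to 3 significant figures: 0.238.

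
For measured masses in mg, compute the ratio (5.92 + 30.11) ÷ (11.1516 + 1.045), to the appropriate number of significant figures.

2.954

5.92 + 30.11 = 36.03, limited to 2 d.p. → 4 s.f.; 11.1516 + 1.045 = 12.1966, limited to 3 d.p. → 5 s.f.
Carrying full precision, 36.03 ÷ 12.1966 = 2.95410196284…; keep min(4, 5) = 4 s.f.
Rounded to 4 significant figures: 2.954.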